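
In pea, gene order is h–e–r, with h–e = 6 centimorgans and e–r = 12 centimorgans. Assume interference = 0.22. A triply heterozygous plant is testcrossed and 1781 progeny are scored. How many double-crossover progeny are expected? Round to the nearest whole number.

10

Map distances give recombination frequencies of 0.060 and 0.120 for the two intervals.
With interference 0.22 (so coincidence = 0.78), expected double-crossover frequency = 0.060 × 0.120 × 0.78 = 0.00562.
Expected number = 0.00562 × 1781 = 10.00 ≈ 10.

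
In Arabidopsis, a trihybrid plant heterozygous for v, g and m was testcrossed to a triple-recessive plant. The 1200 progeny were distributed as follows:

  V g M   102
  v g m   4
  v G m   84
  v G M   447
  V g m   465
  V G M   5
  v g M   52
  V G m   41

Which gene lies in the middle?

The two most frequent reciprocal classes, V g m and v G M, are the parental types, so the F1 was V g m / v G M.
The two rarest classes, v g m and V G M, are the double crossovers. Comparing them with the parentals, only the v allele has switched, so v is the middle locus and the order is m – v – g.

v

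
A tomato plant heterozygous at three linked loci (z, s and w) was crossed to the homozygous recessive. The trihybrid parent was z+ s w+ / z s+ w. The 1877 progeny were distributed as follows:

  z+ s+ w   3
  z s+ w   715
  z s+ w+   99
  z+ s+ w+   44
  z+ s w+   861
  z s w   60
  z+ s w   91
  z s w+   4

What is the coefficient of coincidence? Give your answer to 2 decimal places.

The two rarest classes, z s w+ and z+ s+ w, are the double crossovers. Comparing them with the parentals, only the z allele has switched, so z is the middle locus and the order is w – z – s.
w–z: (190 + 7)/1877 = 0.1050; z–s: (104 + 7)/1877 = 0.0591.
Expected DCO frequency = 0.1050 × 0.0591 ≈ 0.00621; observed = 7/1877 ≈ 0.00373.
Coefficient of coincidence = 0.00373/0.00621 ≈ 0.60.

0.60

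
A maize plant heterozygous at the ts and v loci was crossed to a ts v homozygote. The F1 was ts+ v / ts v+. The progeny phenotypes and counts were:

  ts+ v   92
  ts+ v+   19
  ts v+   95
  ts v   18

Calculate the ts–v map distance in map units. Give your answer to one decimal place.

The recombinant classes are ts+ v+ and ts v: 19 + 18 = 37.
Recombination frequency = 37/224 = 0.1652 ≈ 16.5%, i.e. 16.5 map units.

16.5 map units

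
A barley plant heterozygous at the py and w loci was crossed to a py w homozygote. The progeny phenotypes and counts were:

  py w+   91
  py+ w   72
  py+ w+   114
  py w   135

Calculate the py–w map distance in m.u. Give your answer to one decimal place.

39.6 m.u.

The two most frequent classes, py+ w+ (114) and py w (135), are the parental types, so the F1 was py+ w+ / py w.
The recombinant classes are py+ w and py w+: 72 + 91 = 163.
Recombination frequency = 163/412 = 0.3956 ≈ 39.6%, i.e. 39.6 m.u.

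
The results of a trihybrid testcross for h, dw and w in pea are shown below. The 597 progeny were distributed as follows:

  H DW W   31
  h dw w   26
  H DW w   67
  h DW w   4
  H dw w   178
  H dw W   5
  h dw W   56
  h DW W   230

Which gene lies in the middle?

The two most frequent reciprocal classes, H dw w and h DW W, are the parental types, so the F1 was H dw w / h DW W.
The two rarest classes, H dw W and h DW w, are the double crossovers. Comparing them with the parentals, only the w allele has switched, so w is the middle locus and the order is h – w – dw.

w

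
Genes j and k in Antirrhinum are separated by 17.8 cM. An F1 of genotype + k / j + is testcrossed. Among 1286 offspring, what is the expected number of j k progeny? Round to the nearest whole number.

114

A map distance of 17.8 cM corresponds to a recombination frequency of 0.178.
The F1 is + k / j +, so j k is a recombinant gamete class with expected frequency r/2 = 0.178/2 = 0.0890.
Expected number = 0.0890 × 1286 = 114.45 ≈ 114.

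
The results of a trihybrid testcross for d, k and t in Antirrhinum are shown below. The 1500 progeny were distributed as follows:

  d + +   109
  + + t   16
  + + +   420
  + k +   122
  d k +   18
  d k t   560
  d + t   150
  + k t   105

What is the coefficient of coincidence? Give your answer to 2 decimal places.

The two most frequent reciprocal classes, + + + and d k t, are the parental types, so the F1 was + + + / d k t.
The two rarest classes, + + t and d k +, are the double crossovers. Comparing them with the parentals, only the t allele has switched, so t is the middle locus and the order is d – t – k.
d–t: (214 + 34)/1500 = 0.1653; t–k: (272 + 34)/1500 = 0.2040.
Expected DCO frequency = 0.1653 × 0.2040 ≈ 0.03372; observed = 34/1500 ≈ 0.02267.
Coefficient of coincidence = 0.02267/0.03372 ≈ 0.67.

0.67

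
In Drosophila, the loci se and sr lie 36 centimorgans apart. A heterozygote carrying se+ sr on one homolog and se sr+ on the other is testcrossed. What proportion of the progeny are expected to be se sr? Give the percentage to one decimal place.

A map distance of 36 centimorgans corresponds to a recombination frequency of 0.360.
The F1 is se+ sr / se sr+, so se sr is a recombinant gamete class with expected frequency r/2 = 0.360/2 = 0.1800.
That is 0.1800 = 18.0% of the progeny.

18.0%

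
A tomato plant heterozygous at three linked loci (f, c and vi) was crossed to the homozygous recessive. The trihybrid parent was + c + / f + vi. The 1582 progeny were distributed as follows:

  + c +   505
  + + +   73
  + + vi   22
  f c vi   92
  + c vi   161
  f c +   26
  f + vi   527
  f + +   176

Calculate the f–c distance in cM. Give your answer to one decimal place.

The two rarest classes, f c + and + + vi, are the double crossovers. Comparing them with the parentals, only the f allele has switched, so f is the middle locus and the order is vi – f – c.
Crossovers in the f–c interval produce the single-crossover classes + + + and f c vi (73 + 92 = 165) plus the double crossovers (48).
RF(f–c) = (165 + 48) / 1582 = 213/1582 = 0.1346 → 13.5 cM.

13.5 cM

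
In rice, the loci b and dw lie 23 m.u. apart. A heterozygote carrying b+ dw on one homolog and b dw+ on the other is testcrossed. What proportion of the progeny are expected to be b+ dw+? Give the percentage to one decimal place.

A map distance of 23 m.u. corresponds to a recombination frequency of 0.230.
The F1 is b+ dw / b dw+, so b+ dw+ is a recombinant gamete class with expected frequency r/2 = 0.230/2 = 0.1150.
That is 0.1150 = 11.5% of the progeny.

11.5%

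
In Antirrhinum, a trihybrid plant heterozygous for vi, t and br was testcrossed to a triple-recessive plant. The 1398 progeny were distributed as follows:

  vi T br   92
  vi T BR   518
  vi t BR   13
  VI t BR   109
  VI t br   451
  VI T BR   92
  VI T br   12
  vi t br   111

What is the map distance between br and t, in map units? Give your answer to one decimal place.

The two most frequent reciprocal classes, VI t br and vi T BR, are the parental types, so the F1 was VI t br / vi T BR.
The two rarest classes, VI T br and vi t BR, are the double crossovers. Comparing them with the parentals, only the t allele has switched, so t is the middle locus and the order is vi – t – br.
Crossovers in the t–br interval produce the single-crossover classes VI t BR and vi T br (109 + 92 = 201) plus the double crossovers (25).
RF(t–br) = (201 + 25) / 1398 = 226/1398 = 0.1617 → 16.2 map units.

16.2 map units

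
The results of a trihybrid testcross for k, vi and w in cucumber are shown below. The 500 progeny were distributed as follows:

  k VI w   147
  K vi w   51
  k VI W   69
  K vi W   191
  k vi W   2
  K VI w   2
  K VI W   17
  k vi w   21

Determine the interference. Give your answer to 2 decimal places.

The two most frequent reciprocal classes, K vi W and k VI w, are the parental types, so the F1 was K vi W / k VI w.
The two rarest classes, k vi W and K VI w, are the double crossovers. Comparing them with the parentals, only the k allele has switched, so k is the middle locus and the order is vi – k – w.
vi–k: (38 + 4)/500 = 0.0840; k–w: (120 + 4)/500 = 0.2480.
Expected DCO frequency = 0.0840 × 0.2480 ≈ 0.02083; observed = 4/500 ≈ 0.00800.
Coefficient of coincidence = 0.00800/0.02083 ≈ 0.38; interference = 1 − 0.38 = 0.62.

0.62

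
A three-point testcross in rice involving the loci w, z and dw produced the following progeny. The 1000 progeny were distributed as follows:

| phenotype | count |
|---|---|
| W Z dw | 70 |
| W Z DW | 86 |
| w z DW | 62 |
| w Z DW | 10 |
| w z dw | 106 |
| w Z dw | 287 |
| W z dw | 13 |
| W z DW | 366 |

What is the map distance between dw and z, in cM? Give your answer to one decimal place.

21.5 cM

The two most frequent reciprocal classes, w Z dw and W z DW, are the parental types, so the F1 was w Z dw / W z DW.
The two rarest classes, w Z DW and W z dw, are the double crossovers. Comparing them with the parentals, only the dw allele has switched, so dw is the middle locus and the order is z – dw – w.
Crossovers in the z–dw interval produce the single-crossover classes w z dw and W Z DW (106 + 86 = 192) plus the double crossovers (23).
RF(z–dw) = (192 + 23) / 1000 = 215/1000 = 0.2150 → 21.5 cM.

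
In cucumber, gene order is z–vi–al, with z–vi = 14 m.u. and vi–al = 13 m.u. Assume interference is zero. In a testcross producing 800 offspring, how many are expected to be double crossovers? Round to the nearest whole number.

15

Map distances give recombination frequencies of 0.140 and 0.130 for the two intervals.
With no interference, expected double-crossover frequency = 0.140 × 0.130 = 0.01820.
Expected number = 0.01820 × 800 = 14.56 ≈ 15.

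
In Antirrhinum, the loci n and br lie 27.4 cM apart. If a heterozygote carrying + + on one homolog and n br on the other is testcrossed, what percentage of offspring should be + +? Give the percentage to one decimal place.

A map distance of 27.4 cM corresponds to a recombination frequency of 0.274.
The F1 is + + / n br, so + + is a parental gamete class with expected frequency (1 − r)/2 = 0.726/2 = 0.3630.
That is 0.3630 = 36.3% of the progeny.

36.3%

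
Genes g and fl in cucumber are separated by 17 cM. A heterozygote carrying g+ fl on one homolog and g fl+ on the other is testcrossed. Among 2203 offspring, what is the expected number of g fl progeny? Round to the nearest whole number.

187

A map distance of 17 cM corresponds to a recombination frequency of 0.170.
The F1 is g+ fl / g fl+, so g fl is a recombinant gamete class with expected frequency r/2 = 0.170/2 = 0.0850.
Expected number = 0.0850 × 2203 = 187.26 ≈ 187.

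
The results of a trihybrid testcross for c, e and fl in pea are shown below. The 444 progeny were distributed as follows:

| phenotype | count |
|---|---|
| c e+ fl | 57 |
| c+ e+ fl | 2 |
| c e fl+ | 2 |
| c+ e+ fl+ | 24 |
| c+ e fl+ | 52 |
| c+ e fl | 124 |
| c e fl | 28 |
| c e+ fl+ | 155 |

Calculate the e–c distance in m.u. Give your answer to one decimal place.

The two most frequent reciprocal classes, c e+ fl+ and c+ e fl, are the parental types, so the F1 was c e+ fl+ / c+ e fl.
The two rarest classes, c e fl+ and c+ e+ fl, are the double crossovers. Comparing them with the parentals, only the e allele has switched, so e is the middle locus and the order is fl – e – c.
Crossovers in the e–c interval produce the single-crossover classes c+ e+ fl+ and c e fl (24 + 28 = 52) plus the double crossovers (4).
RF(e–c) = (52 + 4) / 444 = 56/444 = 0.1261 → 12.6 m.u.

12.6 m.u.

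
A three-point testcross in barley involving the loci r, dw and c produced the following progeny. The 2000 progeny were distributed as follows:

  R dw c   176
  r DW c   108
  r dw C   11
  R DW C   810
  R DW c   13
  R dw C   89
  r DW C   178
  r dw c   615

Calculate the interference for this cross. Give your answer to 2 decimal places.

The two most frequent reciprocal classes, r dw c and R DW C, are the parental types, so the F1 was r dw c / R DW C.
The two rarest classes, r dw C and R DW c, are the double crossovers. Comparing them with the parentals, only the c allele has switched, so c is the middle locus and the order is r – c – dw.
r–c: (354 + 24)/2000 = 0.1890; c–dw: (197 + 24)/2000 = 0.1105.
Expected DCO frequency = 0.1890 × 0.1105 ≈ 0.02088; observed = 24/2000 ≈ 0.01200.
Coefficient of coincidence = 0.01200/0.02088 ≈ 0.57; interference = 1 − 0.57 = 0.43.

0.43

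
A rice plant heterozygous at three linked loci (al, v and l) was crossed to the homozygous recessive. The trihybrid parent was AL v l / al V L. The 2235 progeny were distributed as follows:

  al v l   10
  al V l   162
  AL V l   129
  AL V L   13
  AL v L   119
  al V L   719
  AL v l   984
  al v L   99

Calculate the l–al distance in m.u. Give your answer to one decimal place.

13.6 m.u.

The two rarest classes, al v l and AL V L, are the double crossovers. Comparing them with the parentals, only the al allele has switched, so al is the middle locus and the order is v – al – l.
Crossovers in the al–l interval produce the single-crossover classes AL v L and al V l (119 + 162 = 281) plus the double crossovers (23).
RF(al–l) = (281 + 23) / 2235 = 304/2235 = 0.1360 → 13.6 m.u.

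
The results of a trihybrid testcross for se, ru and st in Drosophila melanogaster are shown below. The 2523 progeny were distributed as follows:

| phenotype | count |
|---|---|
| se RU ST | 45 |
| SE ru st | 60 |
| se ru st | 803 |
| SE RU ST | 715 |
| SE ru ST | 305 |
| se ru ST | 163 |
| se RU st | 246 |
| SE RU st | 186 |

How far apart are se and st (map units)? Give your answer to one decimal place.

18.0 map units

The two most frequent reciprocal classes, se ru st and SE RU ST, are the parental types, so the F1 was se ru st / SE RU ST.
The two rarest classes, SE ru st and se RU ST, are the double crossovers. Comparing them with the parentals, only the se allele has switched, so se is the middle locus and the order is st – se – ru.
Crossovers in the st–se interval produce the single-crossover classes se ru ST and SE RU st (163 + 186 = 349) plus the double crossovers (105).
RF(st–se) = (349 + 105) / 2523 = 454/2523 = 0.1799 → 18.0 map units.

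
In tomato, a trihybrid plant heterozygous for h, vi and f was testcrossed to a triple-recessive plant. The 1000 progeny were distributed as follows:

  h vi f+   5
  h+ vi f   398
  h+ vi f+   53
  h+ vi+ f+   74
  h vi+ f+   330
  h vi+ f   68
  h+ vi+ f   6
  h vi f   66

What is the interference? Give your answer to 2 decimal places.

0.45

The two most frequent reciprocal classes, h+ vi f and h vi+ f+, are the parental types, so the F1 was h+ vi f / h vi+ f+.
The two rarest classes, h+ vi+ f and h vi f+, are the double crossovers. Comparing them with the parentals, only the vi allele has switched, so vi is the middle locus and the order is h – vi – f.
h–vi: (140 + 11)/1000 = 0.1510; vi–f: (121 + 11)/1000 = 0.1320.
Expected DCO frequency = 0.1510 × 0.1320 ≈ 0.01993; observed = 11/1000 ≈ 0.01100.
Coefficient of coincidence = 0.01100/0.01993 ≈ 0.55; interference = 1 − 0.55 = 0.45.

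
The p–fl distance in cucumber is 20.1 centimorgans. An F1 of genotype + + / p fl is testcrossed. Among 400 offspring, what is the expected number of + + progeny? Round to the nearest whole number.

A map distance of 20.1 centimorgans corresponds to a recombination frequency of 0.201.
The F1 is + + / p fl, so + + is a parental gamete class with expected frequency (1 − r)/2 = 0.799/2 = 0.3995.
Expected number = 0.3995 × 400 = 159.80 ≈ 160.

160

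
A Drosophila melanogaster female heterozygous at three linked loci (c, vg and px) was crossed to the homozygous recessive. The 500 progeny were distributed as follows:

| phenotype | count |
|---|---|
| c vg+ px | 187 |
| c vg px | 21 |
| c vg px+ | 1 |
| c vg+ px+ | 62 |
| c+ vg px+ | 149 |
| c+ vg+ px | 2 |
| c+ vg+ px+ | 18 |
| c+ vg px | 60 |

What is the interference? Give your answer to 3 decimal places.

0.714

The two most frequent reciprocal classes, c+ vg px+ and c vg+ px, are the parental types, so the F1 was c+ vg px+ / c vg+ px.
The two rarest classes, c vg px+ and c+ vg+ px, are the double crossovers. Comparing them with the parentals, only the c allele has switched, so c is the middle locus and the order is px – c – vg.
px–c: (122 + 3)/500 = 0.2500; c–vg: (39 + 3)/500 = 0.0840.
Expected DCO frequency = 0.2500 × 0.0840 ≈ 0.02100; observed = 3/500 ≈ 0.00600.
Coefficient of coincidence = 0.00600/0.02100 ≈ 0.286; interference = 1 − 0.286 = 0.714.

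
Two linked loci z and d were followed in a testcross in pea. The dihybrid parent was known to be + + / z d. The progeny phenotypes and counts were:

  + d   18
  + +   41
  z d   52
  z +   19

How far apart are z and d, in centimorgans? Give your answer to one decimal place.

28.5 centimorgans

The recombinant classes are + d and z +: 18 + 19 = 37.
Recombination frequency = 37/130 = 0.2846 ≈ 28.5%, i.e. 28.5 centimorgans.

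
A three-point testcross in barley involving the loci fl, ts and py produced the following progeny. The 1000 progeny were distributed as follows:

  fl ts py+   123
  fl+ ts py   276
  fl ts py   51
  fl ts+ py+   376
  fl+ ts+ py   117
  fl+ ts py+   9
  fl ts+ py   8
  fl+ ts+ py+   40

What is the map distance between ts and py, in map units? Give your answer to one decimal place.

The two most frequent reciprocal classes, fl ts+ py+ and fl+ ts py, are the parental types, so the F1 was fl ts+ py+ / fl+ ts py.
The two rarest classes, fl ts+ py and fl+ ts py+, are the double crossovers. Comparing them with the parentals, only the py allele has switched, so py is the middle locus and the order is fl – py – ts.
Crossovers in the py–ts interval produce the single-crossover classes fl ts py+ and fl+ ts+ py (123 + 117 = 240) plus the double crossovers (17).
RF(py–ts) = (240 + 17) / 1000 = 257/1000 = 0.2570 → 25.7 map units.

25.7 map units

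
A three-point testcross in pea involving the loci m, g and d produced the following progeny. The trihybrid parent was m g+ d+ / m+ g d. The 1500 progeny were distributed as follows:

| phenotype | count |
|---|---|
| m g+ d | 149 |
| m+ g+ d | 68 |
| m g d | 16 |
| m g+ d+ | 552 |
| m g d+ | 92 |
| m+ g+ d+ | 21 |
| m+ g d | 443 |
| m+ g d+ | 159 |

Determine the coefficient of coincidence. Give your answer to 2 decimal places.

0.82

The two rarest classes, m+ g+ d+ and m g d, are the double crossovers. Comparing them with the parentals, only the m allele has switched, so m is the middle locus and the order is d – m – g.
d–m: (308 + 37)/1500 = 0.2300; m–g: (160 + 37)/1500 = 0.1313.
Expected DCO frequency = 0.2300 × 0.1313 ≈ 0.03020; observed = 37/1500 ≈ 0.02467.
Coefficient of coincidence = 0.02467/0.03020 ≈ 0.82.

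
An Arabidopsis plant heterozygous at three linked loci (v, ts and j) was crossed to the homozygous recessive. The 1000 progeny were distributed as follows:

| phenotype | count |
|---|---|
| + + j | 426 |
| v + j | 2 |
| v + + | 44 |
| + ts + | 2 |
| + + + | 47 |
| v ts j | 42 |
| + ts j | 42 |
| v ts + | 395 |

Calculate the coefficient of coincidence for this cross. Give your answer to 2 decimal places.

0.48

The two most frequent reciprocal classes, + + j and v ts +, are the parental types, so the F1 was + + j / v ts +.
The two rarest classes, v + j and + ts +, are the double crossovers. Comparing them with the parentals, only the v allele has switched, so v is the middle locus and the order is ts – v – j.
ts–v: (86 + 4)/1000 = 0.0900; v–j: (89 + 4)/1000 = 0.0930.
Expected DCO frequency = 0.0900 × 0.0930 ≈ 0.00837; observed = 4/1000 ≈ 0.00400.
Coefficient of coincidence = 0.00400/0.00837 ≈ 0.48.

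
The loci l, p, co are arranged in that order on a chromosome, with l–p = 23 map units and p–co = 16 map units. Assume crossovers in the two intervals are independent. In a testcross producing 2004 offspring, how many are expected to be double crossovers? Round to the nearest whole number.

Map distances give recombination frequencies of 0.230 and 0.160 for the two intervals.
With no interference, expected double-crossover frequency = 0.230 × 0.160 = 0.03680.
Expected number = 0.03680 × 2004 = 73.75 ≈ 74.

74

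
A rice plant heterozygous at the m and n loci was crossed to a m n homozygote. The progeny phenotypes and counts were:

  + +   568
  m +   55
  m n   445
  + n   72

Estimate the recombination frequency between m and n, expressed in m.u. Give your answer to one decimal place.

11.1 m.u.

The two most frequent classes, + + (568) and m n (445), are the parental types, so the F1 was + + / m n.
The recombinant classes are + n and m +: 72 + 55 = 127.
Recombination frequency = 127/1140 = 0.1114 ≈ 11.1%, i.e. 11.1 m.u.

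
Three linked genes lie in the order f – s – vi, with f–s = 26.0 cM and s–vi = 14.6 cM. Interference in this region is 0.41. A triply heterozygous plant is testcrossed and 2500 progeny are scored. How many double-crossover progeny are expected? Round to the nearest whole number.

56

Map distances give recombination frequencies of 0.260 and 0.146 for the two intervals.
With interference 0.41 (so coincidence = 0.59), expected double-crossover frequency = 0.260 × 0.146 × 0.59 = 0.02240.
Expected number = 0.02240 × 2500 = 55.99 ≈ 56.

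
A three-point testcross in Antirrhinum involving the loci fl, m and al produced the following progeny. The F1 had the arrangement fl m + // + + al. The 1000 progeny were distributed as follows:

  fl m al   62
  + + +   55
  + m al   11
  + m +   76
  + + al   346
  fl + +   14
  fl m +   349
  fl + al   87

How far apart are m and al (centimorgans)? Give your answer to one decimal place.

14.2 centimorgans

The two rarest classes, fl + + and + m al, are the double crossovers. Comparing them with the parentals, only the m allele has switched, so m is the middle locus and the order is al – m – fl.
Crossovers in the al–m interval produce the single-crossover classes fl m al and + + + (62 + 55 = 117) plus the double crossovers (25).
RF(al–m) = (117 + 25) / 1000 = 142/1000 = 0.1420 → 14.2 centimorgans.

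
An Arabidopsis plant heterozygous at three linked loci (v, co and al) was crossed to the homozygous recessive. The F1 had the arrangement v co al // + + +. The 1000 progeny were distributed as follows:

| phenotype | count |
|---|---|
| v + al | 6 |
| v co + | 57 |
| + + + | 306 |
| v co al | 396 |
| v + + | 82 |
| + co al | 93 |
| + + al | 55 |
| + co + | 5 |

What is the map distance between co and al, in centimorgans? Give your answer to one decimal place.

12.3 centimorgans

The two rarest classes, v + al and + co +, are the double crossovers. Comparing them with the parentals, only the co allele has switched, so co is the middle locus and the order is v – co – al.
Crossovers in the co–al interval produce the single-crossover classes v co + and + + al (57 + 55 = 112) plus the double crossovers (11).
RF(co–al) = (112 + 11) / 1000 = 123/1000 = 0.1230 → 12.3 centimorgans.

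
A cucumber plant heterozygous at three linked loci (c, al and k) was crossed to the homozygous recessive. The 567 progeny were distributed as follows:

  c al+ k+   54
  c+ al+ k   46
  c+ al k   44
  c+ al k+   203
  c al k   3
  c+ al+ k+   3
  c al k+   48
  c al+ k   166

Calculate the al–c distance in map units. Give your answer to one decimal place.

The two most frequent reciprocal classes, c+ al k+ and c al+ k, are the parental types, so the F1 was c+ al k+ / c al+ k.
The two rarest classes, c+ al+ k+ and c al k, are the double crossovers. Comparing them with the parentals, only the al allele has switched, so al is the middle locus and the order is k – al – c.
Crossovers in the al–c interval produce the single-crossover classes c al k+ and c+ al+ k (48 + 46 = 94) plus the double crossovers (6).
RF(al–c) = (94 + 6) / 567 = 100/567 = 0.1764 → 17.6 map units.

17.6 map units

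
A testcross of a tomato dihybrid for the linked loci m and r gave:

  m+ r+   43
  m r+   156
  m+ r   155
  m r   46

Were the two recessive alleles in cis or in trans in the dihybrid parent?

trans

The two most frequent classes are m+ r (155) and m r+ (156); these are the parental (non-recombinant) types.
So the F1 carried m+ r on one chromosome and m r+ on the other — the recessive alleles are on opposite chromosomes (trans / repulsion).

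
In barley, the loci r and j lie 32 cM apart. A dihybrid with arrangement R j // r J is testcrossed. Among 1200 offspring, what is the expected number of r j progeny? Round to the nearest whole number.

192

A map distance of 32 cM corresponds to a recombination frequency of 0.320.
The F1 is R j / r J, so r j is a recombinant gamete class with expected frequency r/2 = 0.320/2 = 0.1600.
Expected number = 0.1600 × 1200 = 192.00 ≈ 192.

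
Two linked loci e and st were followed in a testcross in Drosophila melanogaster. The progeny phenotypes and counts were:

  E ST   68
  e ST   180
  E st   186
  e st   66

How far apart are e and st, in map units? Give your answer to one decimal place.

The two most frequent classes, E st (186) and e ST (180), are the parental types, so the F1 was E st / e ST.
The recombinant classes are E ST and e st: 68 + 66 = 134.
Recombination frequency = 134/500 = 0.2680 ≈ 26.8%, i.e. 26.8 map units.

26.8 map units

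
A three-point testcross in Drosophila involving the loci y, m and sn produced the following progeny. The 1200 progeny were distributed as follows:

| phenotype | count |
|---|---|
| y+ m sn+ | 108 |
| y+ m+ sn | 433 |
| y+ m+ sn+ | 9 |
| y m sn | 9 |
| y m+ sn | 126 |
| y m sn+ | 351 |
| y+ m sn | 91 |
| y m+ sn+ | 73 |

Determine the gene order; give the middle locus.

sn

The two most frequent reciprocal classes, y m sn+ and y+ m+ sn, are the parental types, so the F1 was y m sn+ / y+ m+ sn.
The two rarest classes, y m sn and y+ m+ sn+, are the double crossovers. Comparing them with the parentals, only the sn allele has switched, so sn is the middle locus and the order is m – sn – y.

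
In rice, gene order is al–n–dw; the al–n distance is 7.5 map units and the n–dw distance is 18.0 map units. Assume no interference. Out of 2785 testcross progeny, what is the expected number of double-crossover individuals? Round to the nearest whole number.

38

Map distances give recombination frequencies of 0.075 and 0.180 for the two intervals.
With no interference, expected double-crossover frequency = 0.075 × 0.180 = 0.01350.
Expected number = 0.01350 × 2785 = 37.60 ≈ 38.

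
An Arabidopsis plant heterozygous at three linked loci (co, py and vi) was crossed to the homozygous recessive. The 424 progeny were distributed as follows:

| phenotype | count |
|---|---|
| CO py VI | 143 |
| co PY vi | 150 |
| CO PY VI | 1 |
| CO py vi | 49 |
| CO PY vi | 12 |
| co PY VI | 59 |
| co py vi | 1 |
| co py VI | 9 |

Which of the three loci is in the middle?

py

The two most frequent reciprocal classes, CO py VI and co PY vi, are the parental types, so the F1 was CO py VI / co PY vi.
The two rarest classes, CO PY VI and co py vi, are the double crossovers. Comparing them with the parentals, only the py allele has switched, so py is the middle locus and the order is vi – py – co.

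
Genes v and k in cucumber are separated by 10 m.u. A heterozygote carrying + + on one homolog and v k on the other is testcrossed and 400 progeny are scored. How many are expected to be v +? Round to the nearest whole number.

A map distance of 10 m.u. corresponds to a recombination frequency of 0.100.
The F1 is + + / v k, so v + is a recombinant gamete class with expected frequency r/2 = 0.100/2 = 0.0500.
Expected number = 0.0500 × 400 = 20.00 ≈ 20.

20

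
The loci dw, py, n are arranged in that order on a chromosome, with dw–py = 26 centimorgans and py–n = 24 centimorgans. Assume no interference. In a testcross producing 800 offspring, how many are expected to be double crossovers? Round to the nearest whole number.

50

Map distances give recombination frequencies of 0.260 and 0.240 for the two intervals.
With no interference, expected double-crossover frequency = 0.260 × 0.240 = 0.06240.
Expected number = 0.06240 × 800 = 49.92 ≈ 50.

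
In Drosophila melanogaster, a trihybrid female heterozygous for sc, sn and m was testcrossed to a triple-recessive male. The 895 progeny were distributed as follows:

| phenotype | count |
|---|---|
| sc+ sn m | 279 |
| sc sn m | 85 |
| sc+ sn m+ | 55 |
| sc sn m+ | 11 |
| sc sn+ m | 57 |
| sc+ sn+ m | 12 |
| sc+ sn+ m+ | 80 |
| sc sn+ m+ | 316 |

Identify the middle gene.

sn

The two most frequent reciprocal classes, sc+ sn m and sc sn+ m+, are the parental types, so the F1 was sc+ sn m / sc sn+ m+.
The two rarest classes, sc+ sn+ m and sc sn m+, are the double crossovers. Comparing them with the parentals, only the sn allele has switched, so sn is the middle locus and the order is sc – sn – m.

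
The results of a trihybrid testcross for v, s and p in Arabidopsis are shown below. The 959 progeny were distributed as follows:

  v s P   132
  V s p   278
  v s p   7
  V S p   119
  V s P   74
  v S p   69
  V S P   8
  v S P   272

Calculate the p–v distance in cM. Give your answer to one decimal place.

The two most frequent reciprocal classes, v S P and V s p, are the parental types, so the F1 was v S P / V s p.
The two rarest classes, V S P and v s p, are the double crossovers. Comparing them with the parentals, only the v allele has switched, so v is the middle locus and the order is p – v – s.
Crossovers in the p–v interval produce the single-crossover classes v S p and V s P (69 + 74 = 143) plus the double crossovers (15).
RF(p–v) = (143 + 15) / 959 = 158/959 = 0.1648 → 16.5 cM.

16.5 cM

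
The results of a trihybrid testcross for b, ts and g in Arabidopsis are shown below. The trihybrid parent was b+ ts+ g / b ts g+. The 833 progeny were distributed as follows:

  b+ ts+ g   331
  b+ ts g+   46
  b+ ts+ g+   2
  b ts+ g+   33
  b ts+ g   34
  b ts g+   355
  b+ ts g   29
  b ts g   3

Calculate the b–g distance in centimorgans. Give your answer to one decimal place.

The two rarest classes, b+ ts+ g+ and b ts g, are the double crossovers. Comparing them with the parentals, only the g allele has switched, so g is the middle locus and the order is ts – g – b.
Crossovers in the g–b interval produce the single-crossover classes b ts+ g and b+ ts g+ (34 + 46 = 80) plus the double crossovers (5).
RF(g–b) = (80 + 5) / 833 = 85/833 = 0.1020 → 10.2 centimorgans.

10.2 centimorgans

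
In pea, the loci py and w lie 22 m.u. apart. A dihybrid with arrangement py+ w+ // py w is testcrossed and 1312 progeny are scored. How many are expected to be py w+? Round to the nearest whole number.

A map distance of 22 m.u. corresponds to a recombination frequency of 0.220.
The F1 is py+ w+ / py w, so py w+ is a recombinant gamete class with expected frequency r/2 = 0.220/2 = 0.1100.
Expected number = 0.1100 × 1312 = 144.32 ≈ 144.

144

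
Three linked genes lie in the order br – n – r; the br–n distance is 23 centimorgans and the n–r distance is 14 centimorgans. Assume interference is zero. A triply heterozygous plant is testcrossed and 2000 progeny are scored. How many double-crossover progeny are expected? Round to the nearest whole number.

Map distances give recombination frequencies of 0.230 and 0.140 for the two intervals.
With no interference, expected double-crossover frequency = 0.230 × 0.140 = 0.03220.
Expected number = 0.03220 × 2000 = 64.40 ≈ 64.

64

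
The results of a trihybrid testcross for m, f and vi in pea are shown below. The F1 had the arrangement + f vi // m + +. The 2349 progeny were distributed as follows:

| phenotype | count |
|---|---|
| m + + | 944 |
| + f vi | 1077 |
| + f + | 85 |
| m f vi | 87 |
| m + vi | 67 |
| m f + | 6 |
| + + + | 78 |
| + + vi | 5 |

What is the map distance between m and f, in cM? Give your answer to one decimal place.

The two rarest classes, + + vi and m f +, are the double crossovers. Comparing them with the parentals, only the f allele has switched, so f is the middle locus and the order is m – f – vi.
Crossovers in the m–f interval produce the single-crossover classes m f vi and + + + (87 + 78 = 165) plus the double crossovers (11).
RF(m–f) = (165 + 11) / 2349 = 176/2349 = 0.0749 → 7.5 cM.

7.5 cM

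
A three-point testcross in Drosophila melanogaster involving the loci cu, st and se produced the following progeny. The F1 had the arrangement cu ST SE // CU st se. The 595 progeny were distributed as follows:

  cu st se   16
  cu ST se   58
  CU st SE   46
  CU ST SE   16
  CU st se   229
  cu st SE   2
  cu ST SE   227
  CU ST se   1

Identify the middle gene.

st

The two rarest classes, cu st SE and CU ST se, are the double crossovers. Comparing them with the parentals, only the st allele has switched, so st is the middle locus and the order is se – st – cu.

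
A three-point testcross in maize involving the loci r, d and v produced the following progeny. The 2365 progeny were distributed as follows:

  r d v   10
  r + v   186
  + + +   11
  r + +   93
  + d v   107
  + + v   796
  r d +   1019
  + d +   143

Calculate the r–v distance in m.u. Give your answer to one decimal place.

The two most frequent reciprocal classes, + + v and r d +, are the parental types, so the F1 was + + v / r d +.
The two rarest classes, + + + and r d v, are the double crossovers. Comparing them with the parentals, only the v allele has switched, so v is the middle locus and the order is r – v – d.
Crossovers in the r–v interval produce the single-crossover classes r + v and + d + (186 + 143 = 329) plus the double crossovers (21).
RF(r–v) = (329 + 21) / 2365 = 350/2365 = 0.1480 → 14.8 m.u.

14.8 m.u.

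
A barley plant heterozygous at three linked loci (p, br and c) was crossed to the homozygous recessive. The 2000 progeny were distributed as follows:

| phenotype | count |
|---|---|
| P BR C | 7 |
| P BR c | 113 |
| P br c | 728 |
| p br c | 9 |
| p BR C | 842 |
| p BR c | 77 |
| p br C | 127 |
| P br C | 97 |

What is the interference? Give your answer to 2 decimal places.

The two most frequent reciprocal classes, p BR C and P br c, are the parental types, so the F1 was p BR C / P br c.
The two rarest classes, P BR C and p br c, are the double crossovers. Comparing them with the parentals, only the p allele has switched, so p is the middle locus and the order is c – p – br.
c–p: (174 + 16)/2000 = 0.0950; p–br: (240 + 16)/2000 = 0.1280.
Expected DCO frequency = 0.0950 × 0.1280 ≈ 0.01216; observed = 16/2000 ≈ 0.00800.
Coefficient of coincidence = 0.00800/0.01216 ≈ 0.66; interference = 1 − 0.66 = 0.34.

0.34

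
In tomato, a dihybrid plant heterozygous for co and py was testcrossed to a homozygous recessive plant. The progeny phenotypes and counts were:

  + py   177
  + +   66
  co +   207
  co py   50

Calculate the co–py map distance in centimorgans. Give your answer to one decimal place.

The two most frequent classes, + py (177) and co + (207), are the parental types, so the F1 was + py / co +.
The recombinant classes are + + and co py: 66 + 50 = 116.
Recombination frequency = 116/500 = 0.2320 ≈ 23.2%, i.e. 23.2 centimorgans.

23.2 centimorgans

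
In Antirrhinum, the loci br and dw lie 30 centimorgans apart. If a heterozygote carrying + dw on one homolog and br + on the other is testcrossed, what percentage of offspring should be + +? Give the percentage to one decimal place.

A map distance of 30 centimorgans corresponds to a recombination frequency of 0.300.
The F1 is + dw / br +, so + + is a recombinant gamete class with expected frequency r/2 = 0.300/2 = 0.1500.
That is 0.1500 = 15.0% of the progeny.

15.0%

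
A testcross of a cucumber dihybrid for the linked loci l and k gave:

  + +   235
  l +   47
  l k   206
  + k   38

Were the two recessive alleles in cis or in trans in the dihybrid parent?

cis

The two most frequent classes are + + (235) and l k (206); these are the parental (non-recombinant) types.
So the F1 carried + + on one chromosome and l k on the other — the recessive alleles are on the same chromosome (cis / coupling).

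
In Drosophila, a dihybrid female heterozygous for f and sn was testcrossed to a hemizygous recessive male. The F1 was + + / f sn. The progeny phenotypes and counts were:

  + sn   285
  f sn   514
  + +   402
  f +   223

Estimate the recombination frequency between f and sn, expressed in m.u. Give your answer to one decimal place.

The recombinant classes are + sn and f +: 285 + 223 = 508.
Recombination frequency = 508/1424 = 0.3567 ≈ 35.7%, i.e. 35.7 m.u.

35.7 m.u.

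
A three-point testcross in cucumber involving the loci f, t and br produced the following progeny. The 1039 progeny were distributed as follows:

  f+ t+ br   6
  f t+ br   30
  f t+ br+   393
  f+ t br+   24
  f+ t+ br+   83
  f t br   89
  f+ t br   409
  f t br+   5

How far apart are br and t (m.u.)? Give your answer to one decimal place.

The two most frequent reciprocal classes, f+ t br and f t+ br+, are the parental types, so the F1 was f+ t br / f t+ br+.
The two rarest classes, f+ t+ br and f t br+, are the double crossovers. Comparing them with the parentals, only the t allele has switched, so t is the middle locus and the order is f – t – br.
Crossovers in the t–br interval produce the single-crossover classes f+ t br+ and f t+ br (24 + 30 = 54) plus the double crossovers (11).
RF(t–br) = (54 + 11) / 1039 = 65/1039 = 0.0626 → 6.3 m.u.

6.3 m.u.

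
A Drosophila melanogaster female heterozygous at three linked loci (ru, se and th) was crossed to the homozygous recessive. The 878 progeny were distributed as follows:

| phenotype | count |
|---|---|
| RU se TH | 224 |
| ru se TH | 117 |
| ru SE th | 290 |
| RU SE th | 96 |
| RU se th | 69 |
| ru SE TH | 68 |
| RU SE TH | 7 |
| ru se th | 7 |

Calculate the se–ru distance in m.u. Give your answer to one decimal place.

25.9 m.u.

The two most frequent reciprocal classes, RU se TH and ru SE th, are the parental types, so the F1 was RU se TH / ru SE th.
The two rarest classes, RU SE TH and ru se th, are the double crossovers. Comparing them with the parentals, only the se allele has switched, so se is the middle locus and the order is th – se – ru.
Crossovers in the se–ru interval produce the single-crossover classes ru se TH and RU SE th (117 + 96 = 213) plus the double crossovers (14).
RF(se–ru) = (213 + 14) / 878 = 227/878 = 0.2585 → 25.9 m.u.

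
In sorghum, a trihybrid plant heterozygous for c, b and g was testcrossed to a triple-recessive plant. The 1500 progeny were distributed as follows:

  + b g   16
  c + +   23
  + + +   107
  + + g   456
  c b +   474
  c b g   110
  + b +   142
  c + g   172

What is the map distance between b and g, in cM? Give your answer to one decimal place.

The two most frequent reciprocal classes, + + g and c b +, are the parental types, so the F1 was + + g / c b +.
The two rarest classes, + b g and c + +, are the double crossovers. Comparing them with the parentals, only the b allele has switched, so b is the middle locus and the order is c – b – g.
Crossovers in the b–g interval produce the single-crossover classes + + + and c b g (107 + 110 = 217) plus the double crossovers (39).
RF(b–g) = (217 + 39) / 1500 = 256/1500 = 0.1707 → 17.1 cM.

17.1 cM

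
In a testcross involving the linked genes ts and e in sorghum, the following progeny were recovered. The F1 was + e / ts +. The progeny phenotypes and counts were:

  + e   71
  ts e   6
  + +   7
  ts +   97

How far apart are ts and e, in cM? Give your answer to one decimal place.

7.2 cM

The recombinant classes are + + and ts e: 7 + 6 = 13.
Recombination frequency = 13/181 = 0.0718 ≈ 7.2%, i.e. 7.2 cM.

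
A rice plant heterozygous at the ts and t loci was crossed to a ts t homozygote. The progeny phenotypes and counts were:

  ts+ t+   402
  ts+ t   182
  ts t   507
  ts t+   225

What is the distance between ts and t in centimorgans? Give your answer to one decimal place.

30.9 centimorgans

The two most frequent classes, ts+ t+ (402) and ts t (507), are the parental types, so the F1 was ts+ t+ / ts t.
The recombinant classes are ts+ t and ts t+: 182 + 225 = 407.
Recombination frequency = 407/1316 = 0.3093 ≈ 30.9%, i.e. 30.9 centimorgans.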